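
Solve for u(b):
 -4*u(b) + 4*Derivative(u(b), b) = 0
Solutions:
 u(b) = C1*exp(b)


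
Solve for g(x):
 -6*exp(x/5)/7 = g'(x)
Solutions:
 g(x) = C1 - 30*exp(x/5)/7


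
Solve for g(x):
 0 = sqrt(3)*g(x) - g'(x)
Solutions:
 g(x) = C1*exp(sqrt(3)*x)


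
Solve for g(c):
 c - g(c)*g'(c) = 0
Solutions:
 g(c) = -sqrt(C1 + c^2)
 g(c) = sqrt(C1 + c^2)


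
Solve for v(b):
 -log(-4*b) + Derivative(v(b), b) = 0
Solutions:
 v(b) = C1 + b*log(-b) + b*(-1 + 2*log(2))


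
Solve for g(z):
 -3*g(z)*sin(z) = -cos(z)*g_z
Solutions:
 g(z) = C1/cos(z)^3


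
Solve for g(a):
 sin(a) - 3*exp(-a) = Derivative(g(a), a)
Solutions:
 g(a) = C1 - cos(a) + 3*exp(-a)


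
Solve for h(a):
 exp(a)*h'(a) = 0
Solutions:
 h(a) = C1


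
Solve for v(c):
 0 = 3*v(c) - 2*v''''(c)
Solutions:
 v(c) = C1*exp(-2^(3/4)*3^(1/4)*c/2) + C2*exp(2^(3/4)*3^(1/4)*c/2) + C3*sin(2^(3/4)*3^(1/4)*c/2) + C4*cos(2^(3/4)*3^(1/4)*c/2)


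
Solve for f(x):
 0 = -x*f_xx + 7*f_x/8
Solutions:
 f(x) = C1 + C2*x^(15/8)


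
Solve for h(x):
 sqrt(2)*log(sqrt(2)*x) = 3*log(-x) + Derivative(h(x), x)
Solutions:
 h(x) = C1 - x*(3 - sqrt(2))*log(x) + x*(-sqrt(2) + sqrt(2)*log(2)/2 + 3 - 3*I*pi)


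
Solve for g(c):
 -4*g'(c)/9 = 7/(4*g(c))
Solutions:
 g(c) = -sqrt(C1 - 126*c)/4
 g(c) = sqrt(C1 - 126*c)/4


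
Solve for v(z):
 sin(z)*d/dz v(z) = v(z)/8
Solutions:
 v(z) = C1*(cos(z) - 1)^(1/16)/(cos(z) + 1)^(1/16)


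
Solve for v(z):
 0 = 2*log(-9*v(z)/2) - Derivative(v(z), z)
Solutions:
 -Integral(1/(log(-_y) - log(2) + 2*log(3)), (_y, v(z)))/2 = C1 - z


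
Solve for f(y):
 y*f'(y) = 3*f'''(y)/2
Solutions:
 f(y) = C1 + Integral(C2*airyai(2^(1/3)*3^(2/3)*y/3) + C3*airybi(2^(1/3)*3^(2/3)*y/3), y)


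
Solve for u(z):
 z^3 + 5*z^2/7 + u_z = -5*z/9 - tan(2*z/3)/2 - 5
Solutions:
 u(z) = C1 - z^4/4 - 5*z^3/21 - 5*z^2/18 - 5*z + 3*log(cos(2*z/3))/4


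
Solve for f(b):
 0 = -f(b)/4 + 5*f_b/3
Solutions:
 f(b) = C1*exp(3*b/20)


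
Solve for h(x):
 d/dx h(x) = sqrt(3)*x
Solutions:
 h(x) = C1 + sqrt(3)*x^2/2


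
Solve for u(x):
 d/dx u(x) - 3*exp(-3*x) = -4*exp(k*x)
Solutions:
 u(x) = C1 - exp(-3*x) - 4*exp(k*x)/k


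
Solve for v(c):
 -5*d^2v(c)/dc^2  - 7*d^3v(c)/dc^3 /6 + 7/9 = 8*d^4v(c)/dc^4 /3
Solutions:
 v(c) = C1 + C2*c + 7*c^2/90 + (C3*sin(sqrt(1871)*c/32) + C4*cos(sqrt(1871)*c/32))*exp(-7*c/32)


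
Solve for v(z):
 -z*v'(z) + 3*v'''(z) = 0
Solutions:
 v(z) = C1 + Integral(C2*airyai(3^(2/3)*z/3) + C3*airybi(3^(2/3)*z/3), z)


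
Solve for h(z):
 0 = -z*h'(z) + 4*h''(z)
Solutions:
 h(z) = C1 + C2*erfi(sqrt(2)*z/4)


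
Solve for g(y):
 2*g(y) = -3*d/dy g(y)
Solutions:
 g(y) = C1*exp(-2*y/3)


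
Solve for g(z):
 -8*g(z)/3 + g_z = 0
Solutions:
 g(z) = C1*exp(8*z/3)


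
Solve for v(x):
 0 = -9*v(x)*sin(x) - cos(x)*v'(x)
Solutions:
 v(x) = C1*cos(x)^9


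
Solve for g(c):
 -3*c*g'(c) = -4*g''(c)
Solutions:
 g(c) = C1 + C2*erfi(sqrt(6)*c/4)


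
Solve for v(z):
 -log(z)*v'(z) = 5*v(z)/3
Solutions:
 v(z) = C1*exp(-5*li(z)/3)


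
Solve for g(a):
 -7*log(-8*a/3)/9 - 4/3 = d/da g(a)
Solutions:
 g(a) = C1 - 7*a*log(-a)/9 + a*(-21*log(2) - 5 + 7*log(3))/9


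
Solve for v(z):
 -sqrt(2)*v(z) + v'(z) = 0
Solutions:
 v(z) = C1*exp(sqrt(2)*z)


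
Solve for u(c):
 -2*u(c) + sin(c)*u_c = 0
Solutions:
 u(c) = C1*(cos(c) - 1)/(cos(c) + 1)


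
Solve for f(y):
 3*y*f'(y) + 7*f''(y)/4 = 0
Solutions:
 f(y) = C1 + C2*erf(sqrt(42)*y/7)


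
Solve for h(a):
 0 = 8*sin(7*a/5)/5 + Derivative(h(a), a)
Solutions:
 h(a) = C1 + 8*cos(7*a/5)/7


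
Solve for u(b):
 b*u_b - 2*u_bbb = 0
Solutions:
 u(b) = C1 + Integral(C2*airyai(2^(2/3)*b/2) + C3*airybi(2^(2/3)*b/2), b)


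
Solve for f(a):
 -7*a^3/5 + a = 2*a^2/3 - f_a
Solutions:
 f(a) = C1 + 7*a^4/20 + 2*a^3/9 - a^2/2


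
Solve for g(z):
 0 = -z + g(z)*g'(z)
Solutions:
 g(z) = -sqrt(C1 + z^2)
 g(z) = sqrt(C1 + z^2)


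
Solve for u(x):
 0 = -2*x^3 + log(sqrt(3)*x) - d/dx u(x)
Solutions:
 u(x) = C1 - x^4/2 + x*log(x) - x + x*log(3)/2


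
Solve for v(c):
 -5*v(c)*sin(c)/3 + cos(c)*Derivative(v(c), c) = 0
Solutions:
 v(c) = C1/cos(c)^(5/3)


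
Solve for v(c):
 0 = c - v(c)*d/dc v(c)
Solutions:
 v(c) = -sqrt(C1 + c^2)
 v(c) = sqrt(C1 + c^2)


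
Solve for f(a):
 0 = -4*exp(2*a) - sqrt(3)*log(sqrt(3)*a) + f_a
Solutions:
 f(a) = C1 + sqrt(3)*a*log(a) + sqrt(3)*a*(-1 + log(3)/2) + 2*exp(2*a)


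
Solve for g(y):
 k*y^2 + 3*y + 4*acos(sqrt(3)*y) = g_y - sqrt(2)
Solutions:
 g(y) = C1 + k*y^3/3 + 3*y^2/2 + 4*y*acos(sqrt(3)*y) + sqrt(2)*y - 4*sqrt(3)*sqrt(1 - 3*y^2)/3


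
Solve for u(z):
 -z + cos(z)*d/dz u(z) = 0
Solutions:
 u(z) = C1 + Integral(z/cos(z), z)


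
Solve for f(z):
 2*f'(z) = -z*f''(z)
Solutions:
 f(z) = C1 + C2/z


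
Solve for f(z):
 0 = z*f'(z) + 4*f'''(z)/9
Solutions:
 f(z) = C1 + Integral(C2*airyai(-2^(1/3)*3^(2/3)*z/2) + C3*airybi(-2^(1/3)*3^(2/3)*z/2), z)


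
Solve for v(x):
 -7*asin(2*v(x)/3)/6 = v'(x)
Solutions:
 Integral(1/asin(2*_y/3), (_y, v(x))) = C1 - 7*x/6


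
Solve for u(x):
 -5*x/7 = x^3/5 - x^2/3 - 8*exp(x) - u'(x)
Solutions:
 u(x) = C1 + x^4/20 - x^3/9 + 5*x^2/14 - 8*exp(x)


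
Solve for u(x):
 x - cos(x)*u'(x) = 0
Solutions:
 u(x) = C1 + Integral(x/cos(x), x)


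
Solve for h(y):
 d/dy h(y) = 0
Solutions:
 h(y) = C1


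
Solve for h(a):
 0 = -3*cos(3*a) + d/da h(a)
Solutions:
 h(a) = C1 + sin(3*a)


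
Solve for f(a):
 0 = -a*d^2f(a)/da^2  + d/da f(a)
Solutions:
 f(a) = C1 + C2*a^2


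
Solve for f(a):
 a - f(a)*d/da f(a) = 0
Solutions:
 f(a) = -sqrt(C1 + a^2)
 f(a) = sqrt(C1 + a^2)


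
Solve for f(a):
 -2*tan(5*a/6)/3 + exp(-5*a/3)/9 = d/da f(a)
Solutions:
 f(a) = C1 - 2*log(tan(5*a/6)^2 + 1)/5 - exp(-5*a/3)/15


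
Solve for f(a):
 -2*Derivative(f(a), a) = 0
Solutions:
 f(a) = C1


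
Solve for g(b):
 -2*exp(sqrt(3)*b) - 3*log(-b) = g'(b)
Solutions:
 g(b) = C1 - 3*b*log(-b) + 3*b - 2*sqrt(3)*exp(sqrt(3)*b)/3


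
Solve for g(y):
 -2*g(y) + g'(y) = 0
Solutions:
 g(y) = C1*exp(2*y)


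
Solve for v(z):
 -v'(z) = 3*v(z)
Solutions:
 v(z) = C1*exp(-3*z)


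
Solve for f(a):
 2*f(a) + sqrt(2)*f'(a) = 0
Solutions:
 f(a) = C1*exp(-sqrt(2)*a)


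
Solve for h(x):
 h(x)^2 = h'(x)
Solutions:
 h(x) = -1/(C1 + x)


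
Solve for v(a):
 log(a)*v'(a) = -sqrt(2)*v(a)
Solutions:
 v(a) = C1*exp(-sqrt(2)*li(a))


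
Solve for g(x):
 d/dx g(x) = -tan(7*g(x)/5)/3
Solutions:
 g(x) = -5*asin(C1*exp(-7*x/15))/7 + 5*pi/7
 g(x) = 5*asin(C1*exp(-7*x/15))/7


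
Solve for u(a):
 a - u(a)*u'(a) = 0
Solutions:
 u(a) = -sqrt(C1 + a^2)
 u(a) = sqrt(C1 + a^2)


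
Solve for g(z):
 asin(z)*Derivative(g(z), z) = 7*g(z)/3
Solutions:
 g(z) = C1*exp(7*Integral(1/asin(z), z)/3)


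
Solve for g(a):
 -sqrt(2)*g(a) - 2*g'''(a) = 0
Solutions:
 g(a) = C3*exp(-2^(5/6)*a/2) + (C1*sin(2^(5/6)*sqrt(3)*a/4) + C2*cos(2^(5/6)*sqrt(3)*a/4))*exp(2^(5/6)*a/4)


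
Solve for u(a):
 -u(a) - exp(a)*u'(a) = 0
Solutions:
 u(a) = C1*exp(exp(-a))


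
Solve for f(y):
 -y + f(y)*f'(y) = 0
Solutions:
 f(y) = -sqrt(C1 + y^2)
 f(y) = sqrt(C1 + y^2)


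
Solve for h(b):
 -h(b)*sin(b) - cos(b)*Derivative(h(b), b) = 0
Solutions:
 h(b) = C1*cos(b)


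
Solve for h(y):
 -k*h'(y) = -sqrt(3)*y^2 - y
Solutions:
 h(y) = C1 + sqrt(3)*y^3/(3*k) + y^2/(2*k)


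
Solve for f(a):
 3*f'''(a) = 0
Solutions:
 f(a) = C1 + C2*a + C3*a^2


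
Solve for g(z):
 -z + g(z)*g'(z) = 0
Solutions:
 g(z) = -sqrt(C1 + z^2)
 g(z) = sqrt(C1 + z^2)


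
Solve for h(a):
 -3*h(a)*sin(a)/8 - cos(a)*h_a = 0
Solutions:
 h(a) = C1*cos(a)^(3/8)


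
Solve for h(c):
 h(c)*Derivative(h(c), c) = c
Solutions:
 h(c) = -sqrt(C1 + c^2)
 h(c) = sqrt(C1 + c^2)


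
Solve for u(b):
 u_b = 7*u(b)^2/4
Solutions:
 u(b) = -4/(C1 + 7*b)


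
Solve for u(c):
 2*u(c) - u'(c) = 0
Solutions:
 u(c) = C1*exp(2*c)


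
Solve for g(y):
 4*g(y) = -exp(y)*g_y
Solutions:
 g(y) = C1*exp(4*exp(-y))


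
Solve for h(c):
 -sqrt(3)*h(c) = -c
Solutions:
 h(c) = sqrt(3)*c/3


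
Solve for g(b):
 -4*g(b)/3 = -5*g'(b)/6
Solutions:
 g(b) = C1*exp(8*b/5)


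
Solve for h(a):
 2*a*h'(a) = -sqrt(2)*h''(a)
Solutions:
 h(a) = C1 + C2*erf(2^(3/4)*a/2)


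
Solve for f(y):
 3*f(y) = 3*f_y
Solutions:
 f(y) = C1*exp(y)


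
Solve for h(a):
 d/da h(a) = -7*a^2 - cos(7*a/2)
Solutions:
 h(a) = C1 - 7*a^3/3 - 2*sin(7*a/2)/7


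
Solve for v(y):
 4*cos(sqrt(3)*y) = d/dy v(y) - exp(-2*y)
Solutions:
 v(y) = C1 + 4*sqrt(3)*sin(sqrt(3)*y)/3 - exp(-2*y)/2


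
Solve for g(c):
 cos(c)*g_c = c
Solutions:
 g(c) = C1 + Integral(c/cos(c), c)


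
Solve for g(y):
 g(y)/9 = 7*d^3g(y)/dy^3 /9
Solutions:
 g(y) = C3*exp(7^(2/3)*y/7) + (C1*sin(sqrt(3)*7^(2/3)*y/14) + C2*cos(sqrt(3)*7^(2/3)*y/14))*exp(-7^(2/3)*y/14)


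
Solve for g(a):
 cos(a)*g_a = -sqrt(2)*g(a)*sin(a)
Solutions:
 g(a) = C1*cos(a)^(sqrt(2))


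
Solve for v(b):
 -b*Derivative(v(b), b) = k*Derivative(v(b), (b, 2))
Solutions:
 v(b) = C1 + C2*sqrt(k)*erf(sqrt(2)*b*sqrt(1/k)/2)


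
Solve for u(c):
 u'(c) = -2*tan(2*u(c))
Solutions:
 u(c) = -asin(C1*exp(-4*c))/2 + pi/2
 u(c) = asin(C1*exp(-4*c))/2


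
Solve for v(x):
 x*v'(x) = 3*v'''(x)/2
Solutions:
 v(x) = C1 + Integral(C2*airyai(2^(1/3)*3^(2/3)*x/3) + C3*airybi(2^(1/3)*3^(2/3)*x/3), x)


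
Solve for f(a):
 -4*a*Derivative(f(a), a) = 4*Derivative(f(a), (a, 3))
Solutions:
 f(a) = C1 + Integral(C2*airyai(-a) + C3*airybi(-a), a)


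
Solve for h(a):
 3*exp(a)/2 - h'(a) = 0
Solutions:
 h(a) = C1 + 3*exp(a)/2


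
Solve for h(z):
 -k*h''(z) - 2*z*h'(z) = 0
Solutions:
 h(z) = C1 + C2*sqrt(k)*erf(z*sqrt(1/k))


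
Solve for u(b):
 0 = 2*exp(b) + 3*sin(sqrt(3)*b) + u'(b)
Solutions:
 u(b) = C1 - 2*exp(b) + sqrt(3)*cos(sqrt(3)*b)


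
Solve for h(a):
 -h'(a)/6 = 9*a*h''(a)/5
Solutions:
 h(a) = C1 + C2*a^(49/54)


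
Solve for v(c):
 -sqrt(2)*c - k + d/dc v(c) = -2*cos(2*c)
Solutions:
 v(c) = C1 + sqrt(2)*c^2/2 + c*k - sin(2*c)


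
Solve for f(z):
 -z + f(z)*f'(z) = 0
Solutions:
 f(z) = -sqrt(C1 + z^2)
 f(z) = sqrt(C1 + z^2)


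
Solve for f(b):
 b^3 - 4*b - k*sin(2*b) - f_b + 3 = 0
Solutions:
 f(b) = C1 + b^4/4 - 2*b^2 + 3*b + k*cos(2*b)/2


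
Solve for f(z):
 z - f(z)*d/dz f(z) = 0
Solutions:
 f(z) = -sqrt(C1 + z^2)
 f(z) = sqrt(C1 + z^2)


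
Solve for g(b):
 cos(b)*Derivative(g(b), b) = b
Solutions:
 g(b) = C1 + Integral(b/cos(b), b)


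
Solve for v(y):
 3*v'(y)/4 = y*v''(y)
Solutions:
 v(y) = C1 + C2*y^(7/4)


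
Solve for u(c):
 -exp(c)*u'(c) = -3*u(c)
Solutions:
 u(c) = C1*exp(-3*exp(-c))


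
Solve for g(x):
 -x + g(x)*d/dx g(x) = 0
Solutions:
 g(x) = -sqrt(C1 + x^2)
 g(x) = sqrt(C1 + x^2)


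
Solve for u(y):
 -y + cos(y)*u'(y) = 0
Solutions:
 u(y) = C1 + Integral(y/cos(y), y)


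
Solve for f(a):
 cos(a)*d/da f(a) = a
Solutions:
 f(a) = C1 + Integral(a/cos(a), a)


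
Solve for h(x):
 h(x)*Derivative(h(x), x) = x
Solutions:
 h(x) = -sqrt(C1 + x^2)
 h(x) = sqrt(C1 + x^2)


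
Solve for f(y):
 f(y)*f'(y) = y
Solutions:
 f(y) = -sqrt(C1 + y^2)
 f(y) = sqrt(C1 + y^2)


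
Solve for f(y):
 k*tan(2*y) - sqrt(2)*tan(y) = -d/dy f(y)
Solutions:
 f(y) = C1 + k*log(cos(2*y))/2 - sqrt(2)*log(cos(y))


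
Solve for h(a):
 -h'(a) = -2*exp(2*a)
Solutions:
 h(a) = C1 + exp(2*a)


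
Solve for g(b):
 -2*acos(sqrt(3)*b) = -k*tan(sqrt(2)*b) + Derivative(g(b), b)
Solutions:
 g(b) = C1 - 2*b*acos(sqrt(3)*b) - sqrt(2)*k*log(cos(sqrt(2)*b))/2 + 2*sqrt(3)*sqrt(1 - 3*b^2)/3


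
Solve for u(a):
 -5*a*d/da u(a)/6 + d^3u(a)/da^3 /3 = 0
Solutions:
 u(a) = C1 + Integral(C2*airyai(2^(2/3)*5^(1/3)*a/2) + C3*airybi(2^(2/3)*5^(1/3)*a/2), a)


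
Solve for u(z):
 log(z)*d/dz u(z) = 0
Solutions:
 u(z) = C1


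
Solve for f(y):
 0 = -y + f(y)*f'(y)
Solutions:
 f(y) = -sqrt(C1 + y^2)
 f(y) = sqrt(C1 + y^2)


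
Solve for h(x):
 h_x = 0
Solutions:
 h(x) = C1


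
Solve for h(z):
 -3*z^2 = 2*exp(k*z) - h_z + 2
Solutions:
 h(z) = C1 + z^3 + 2*z + 2*exp(k*z)/k


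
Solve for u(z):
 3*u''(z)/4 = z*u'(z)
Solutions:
 u(z) = C1 + C2*erfi(sqrt(6)*z/3)


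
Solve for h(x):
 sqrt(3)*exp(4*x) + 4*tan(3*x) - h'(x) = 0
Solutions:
 h(x) = C1 + sqrt(3)*exp(4*x)/4 - 4*log(cos(3*x))/3


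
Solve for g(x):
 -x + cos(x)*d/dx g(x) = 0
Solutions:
 g(x) = C1 + Integral(x/cos(x), x)


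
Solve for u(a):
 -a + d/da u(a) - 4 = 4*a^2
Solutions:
 u(a) = C1 + 4*a^3/3 + a^2/2 + 4*a


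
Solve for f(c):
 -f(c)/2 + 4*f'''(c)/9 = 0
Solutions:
 f(c) = C3*exp(3^(2/3)*c/2) + (C1*sin(3*3^(1/6)*c/4) + C2*cos(3*3^(1/6)*c/4))*exp(-3^(2/3)*c/4)


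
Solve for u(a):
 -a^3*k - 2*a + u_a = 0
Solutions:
 u(a) = C1 + a^4*k/4 + a^2


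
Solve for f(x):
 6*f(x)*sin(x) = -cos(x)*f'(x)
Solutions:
 f(x) = C1*cos(x)^6


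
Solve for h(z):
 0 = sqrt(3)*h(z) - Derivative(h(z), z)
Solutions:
 h(z) = C1*exp(sqrt(3)*z)


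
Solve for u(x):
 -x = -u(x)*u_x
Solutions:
 u(x) = -sqrt(C1 + x^2)
 u(x) = sqrt(C1 + x^2)


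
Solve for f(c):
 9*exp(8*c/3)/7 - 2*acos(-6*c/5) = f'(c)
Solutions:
 f(c) = C1 - 2*c*acos(-6*c/5) - sqrt(25 - 36*c^2)/3 + 27*exp(8*c/3)/56


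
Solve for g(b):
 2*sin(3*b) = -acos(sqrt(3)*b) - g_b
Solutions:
 g(b) = C1 - b*acos(sqrt(3)*b) + sqrt(3)*sqrt(1 - 3*b^2)/3 + 2*cos(3*b)/3


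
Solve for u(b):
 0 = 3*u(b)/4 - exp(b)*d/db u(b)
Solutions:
 u(b) = C1*exp(-3*exp(-b)/4)


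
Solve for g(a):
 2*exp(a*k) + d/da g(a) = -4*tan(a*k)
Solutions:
 g(a) = C1 - 2*Piecewise((exp(a*k)/k, Ne(k, 0)), (a, True)) - 4*Piecewise((-log(cos(a*k))/k, Ne(k, 0)), (0, True))


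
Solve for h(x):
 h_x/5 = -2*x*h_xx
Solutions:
 h(x) = C1 + C2*x^(9/10)


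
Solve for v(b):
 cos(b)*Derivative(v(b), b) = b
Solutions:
 v(b) = C1 + Integral(b/cos(b), b)


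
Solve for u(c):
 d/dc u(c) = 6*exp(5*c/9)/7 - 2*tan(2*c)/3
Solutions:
 u(c) = C1 + 54*exp(5*c/9)/35 + log(cos(2*c))/3


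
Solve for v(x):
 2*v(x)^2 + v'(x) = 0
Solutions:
 v(x) = 1/(C1 + 2*x)


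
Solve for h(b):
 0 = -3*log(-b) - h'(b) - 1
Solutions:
 h(b) = C1 - 3*b*log(-b) + 2*b


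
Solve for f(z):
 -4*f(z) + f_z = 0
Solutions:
 f(z) = C1*exp(4*z)


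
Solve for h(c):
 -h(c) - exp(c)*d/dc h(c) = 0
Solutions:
 h(c) = C1*exp(exp(-c))


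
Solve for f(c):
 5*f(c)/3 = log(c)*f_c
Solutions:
 f(c) = C1*exp(5*li(c)/3)


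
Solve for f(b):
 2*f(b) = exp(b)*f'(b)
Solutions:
 f(b) = C1*exp(-2*exp(-b))


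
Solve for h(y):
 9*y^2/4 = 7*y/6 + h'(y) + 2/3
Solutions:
 h(y) = C1 + 3*y^3/4 - 7*y^2/12 - 2*y/3


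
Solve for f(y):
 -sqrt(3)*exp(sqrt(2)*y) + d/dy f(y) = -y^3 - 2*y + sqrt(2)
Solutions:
 f(y) = C1 - y^4/4 - y^2 + sqrt(2)*y + sqrt(6)*exp(sqrt(2)*y)/2


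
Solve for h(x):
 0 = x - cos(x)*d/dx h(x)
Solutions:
 h(x) = C1 + Integral(x/cos(x), x)


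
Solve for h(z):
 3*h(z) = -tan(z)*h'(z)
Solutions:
 h(z) = C1/sin(z)^3


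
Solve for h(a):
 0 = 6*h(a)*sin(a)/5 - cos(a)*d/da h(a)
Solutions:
 h(a) = C1/cos(a)^(6/5)


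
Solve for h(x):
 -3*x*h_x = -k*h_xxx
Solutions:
 h(x) = C1 + Integral(C2*airyai(3^(1/3)*x*(1/k)^(1/3)) + C3*airybi(3^(1/3)*x*(1/k)^(1/3)), x)


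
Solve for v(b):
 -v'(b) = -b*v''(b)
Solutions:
 v(b) = C1 + C2*b^2


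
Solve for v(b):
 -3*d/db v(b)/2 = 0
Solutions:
 v(b) = C1


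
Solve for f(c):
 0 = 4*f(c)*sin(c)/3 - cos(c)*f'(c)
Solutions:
 f(c) = C1/cos(c)^(4/3)


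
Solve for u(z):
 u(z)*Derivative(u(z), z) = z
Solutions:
 u(z) = -sqrt(C1 + z^2)
 u(z) = sqrt(C1 + z^2)


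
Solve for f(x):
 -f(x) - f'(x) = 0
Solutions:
 f(x) = C1*exp(-x)


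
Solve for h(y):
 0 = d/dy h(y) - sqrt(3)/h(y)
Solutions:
 h(y) = -sqrt(C1 + 2*sqrt(3)*y)
 h(y) = sqrt(C1 + 2*sqrt(3)*y)


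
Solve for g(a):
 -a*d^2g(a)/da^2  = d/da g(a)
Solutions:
 g(a) = C1 + C2*log(a)


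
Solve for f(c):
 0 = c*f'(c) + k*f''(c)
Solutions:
 f(c) = C1 + C2*sqrt(k)*erf(sqrt(2)*c*sqrt(1/k)/2)


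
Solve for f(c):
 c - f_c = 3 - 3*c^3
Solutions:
 f(c) = C1 + 3*c^4/4 + c^2/2 - 3*c


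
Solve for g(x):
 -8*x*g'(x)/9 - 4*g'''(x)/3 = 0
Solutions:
 g(x) = C1 + Integral(C2*airyai(-2^(1/3)*3^(2/3)*x/3) + C3*airybi(-2^(1/3)*3^(2/3)*x/3), x)


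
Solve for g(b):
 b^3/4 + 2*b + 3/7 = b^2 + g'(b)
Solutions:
 g(b) = C1 + b^4/16 - b^3/3 + b^2 + 3*b/7


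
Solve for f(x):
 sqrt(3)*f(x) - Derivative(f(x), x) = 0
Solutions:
 f(x) = C1*exp(sqrt(3)*x)


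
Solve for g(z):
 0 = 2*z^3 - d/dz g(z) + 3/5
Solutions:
 g(z) = C1 + z^4/2 + 3*z/5


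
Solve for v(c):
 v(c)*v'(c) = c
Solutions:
 v(c) = -sqrt(C1 + c^2)
 v(c) = sqrt(C1 + c^2)


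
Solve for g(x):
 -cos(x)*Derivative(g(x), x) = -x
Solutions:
 g(x) = C1 + Integral(x/cos(x), x)


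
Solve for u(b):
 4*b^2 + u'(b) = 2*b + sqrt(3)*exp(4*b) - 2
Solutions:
 u(b) = C1 - 4*b^3/3 + b^2 - 2*b + sqrt(3)*exp(4*b)/4


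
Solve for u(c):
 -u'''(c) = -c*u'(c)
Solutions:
 u(c) = C1 + Integral(C2*airyai(c) + C3*airybi(c), c)


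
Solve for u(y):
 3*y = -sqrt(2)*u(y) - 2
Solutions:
 u(y) = sqrt(2)*(-3*y - 2)/2


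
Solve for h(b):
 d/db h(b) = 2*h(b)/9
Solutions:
 h(b) = C1*exp(2*b/9)


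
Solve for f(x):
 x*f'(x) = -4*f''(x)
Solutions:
 f(x) = C1 + C2*erf(sqrt(2)*x/4)


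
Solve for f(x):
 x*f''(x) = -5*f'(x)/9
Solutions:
 f(x) = C1 + C2*x^(4/9)


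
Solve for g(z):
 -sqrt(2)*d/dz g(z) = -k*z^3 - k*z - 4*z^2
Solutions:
 g(z) = C1 + sqrt(2)*k*z^4/8 + sqrt(2)*k*z^2/4 + 2*sqrt(2)*z^3/3


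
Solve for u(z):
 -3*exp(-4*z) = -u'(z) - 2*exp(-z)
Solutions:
 u(z) = C1 + 2*exp(-z) - 3*exp(-4*z)/4


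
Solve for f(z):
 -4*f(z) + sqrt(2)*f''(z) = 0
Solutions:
 f(z) = C1*exp(-2^(3/4)*z) + C2*exp(2^(3/4)*z)


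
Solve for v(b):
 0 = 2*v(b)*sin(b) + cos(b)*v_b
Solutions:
 v(b) = C1*cos(b)^2


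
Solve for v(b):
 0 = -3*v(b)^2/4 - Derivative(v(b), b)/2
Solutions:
 v(b) = 2/(C1 + 3*b)


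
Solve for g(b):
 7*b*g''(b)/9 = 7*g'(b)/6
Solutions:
 g(b) = C1 + C2*b^(5/2)


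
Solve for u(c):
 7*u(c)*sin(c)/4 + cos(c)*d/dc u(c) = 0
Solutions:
 u(c) = C1*cos(c)^(7/4)


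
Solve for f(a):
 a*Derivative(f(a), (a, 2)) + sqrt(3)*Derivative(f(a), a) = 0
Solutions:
 f(a) = C1 + C2*a^(1 - sqrt(3))


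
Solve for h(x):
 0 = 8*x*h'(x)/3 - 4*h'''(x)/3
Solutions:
 h(x) = C1 + Integral(C2*airyai(2^(1/3)*x) + C3*airybi(2^(1/3)*x), x)


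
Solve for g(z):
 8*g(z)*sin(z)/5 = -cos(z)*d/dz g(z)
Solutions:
 g(z) = C1*cos(z)^(8/5)


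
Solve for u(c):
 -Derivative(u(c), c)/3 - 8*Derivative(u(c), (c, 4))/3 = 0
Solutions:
 u(c) = C1 + C4*exp(-c/2) + (C2*sin(sqrt(3)*c/4) + C3*cos(sqrt(3)*c/4))*exp(c/4)


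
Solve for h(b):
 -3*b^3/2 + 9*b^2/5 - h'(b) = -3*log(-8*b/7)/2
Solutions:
 h(b) = C1 - 3*b^4/8 + 3*b^3/5 + 3*b*log(-b)/2 + 3*b*(-log(7) - 1 + 3*log(2))/2


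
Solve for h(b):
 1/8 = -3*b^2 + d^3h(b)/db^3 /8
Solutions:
 h(b) = C1 + C2*b + C3*b^2 + 2*b^5/5 + b^3/6


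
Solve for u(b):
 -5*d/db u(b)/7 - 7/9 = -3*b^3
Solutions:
 u(b) = C1 + 21*b^4/20 - 49*b/45


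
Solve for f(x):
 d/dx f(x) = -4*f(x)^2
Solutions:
 f(x) = 1/(C1 + 4*x)


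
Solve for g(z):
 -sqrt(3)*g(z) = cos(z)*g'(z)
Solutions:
 g(z) = C1*(sin(z) - 1)^(sqrt(3)/2)/(sin(z) + 1)^(sqrt(3)/2)


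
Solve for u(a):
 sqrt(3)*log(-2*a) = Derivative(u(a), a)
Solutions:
 u(a) = C1 + sqrt(3)*a*log(-a) + sqrt(3)*a*(-1 + log(2))


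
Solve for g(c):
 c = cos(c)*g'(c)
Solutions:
 g(c) = C1 + Integral(c/cos(c), c)


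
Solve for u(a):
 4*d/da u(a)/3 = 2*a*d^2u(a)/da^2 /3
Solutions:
 u(a) = C1 + C2*a^3


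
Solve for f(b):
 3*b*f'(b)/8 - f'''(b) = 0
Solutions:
 f(b) = C1 + Integral(C2*airyai(3^(1/3)*b/2) + C3*airybi(3^(1/3)*b/2), b)


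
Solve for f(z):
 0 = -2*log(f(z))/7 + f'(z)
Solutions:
 li(f(z)) = C1 + 2*z/7


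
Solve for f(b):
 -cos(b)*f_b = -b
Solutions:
 f(b) = C1 + Integral(b/cos(b), b)


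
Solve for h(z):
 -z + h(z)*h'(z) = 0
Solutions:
 h(z) = -sqrt(C1 + z^2)
 h(z) = sqrt(C1 + z^2)


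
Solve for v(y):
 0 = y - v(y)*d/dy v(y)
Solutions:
 v(y) = -sqrt(C1 + y^2)
 v(y) = sqrt(C1 + y^2)


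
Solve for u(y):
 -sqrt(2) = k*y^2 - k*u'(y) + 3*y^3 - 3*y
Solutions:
 u(y) = C1 + y^3/3 + 3*y^4/(4*k) - 3*y^2/(2*k) + sqrt(2)*y/k


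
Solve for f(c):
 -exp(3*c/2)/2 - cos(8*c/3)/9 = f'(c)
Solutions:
 f(c) = C1 - exp(3*c/2)/3 - sin(8*c/3)/24


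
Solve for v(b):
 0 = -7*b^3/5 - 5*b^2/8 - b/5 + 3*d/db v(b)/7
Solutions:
 v(b) = C1 + 49*b^4/60 + 35*b^3/72 + 7*b^2/30


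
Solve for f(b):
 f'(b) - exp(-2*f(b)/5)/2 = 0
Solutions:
 f(b) = 5*log(-sqrt(C1 + b)) - 5*log(5)/2
 f(b) = 5*log(C1 + b/5)/2


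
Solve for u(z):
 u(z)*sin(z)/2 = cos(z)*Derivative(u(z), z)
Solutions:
 u(z) = C1/sqrt(cos(z))


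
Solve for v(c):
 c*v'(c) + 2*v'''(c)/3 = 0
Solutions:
 v(c) = C1 + Integral(C2*airyai(-2^(2/3)*3^(1/3)*c/2) + C3*airybi(-2^(2/3)*3^(1/3)*c/2), c)


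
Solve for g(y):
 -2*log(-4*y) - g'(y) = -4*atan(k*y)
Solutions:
 g(y) = C1 - 2*y*log(-y) - 4*y*log(2) + 2*y + 4*Piecewise((y*atan(k*y) - log(k^2*y^2 + 1)/(2*k), Ne(k, 0)), (0, True))


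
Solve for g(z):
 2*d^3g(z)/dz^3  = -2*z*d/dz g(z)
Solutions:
 g(z) = C1 + Integral(C2*airyai(-z) + C3*airybi(-z), z)


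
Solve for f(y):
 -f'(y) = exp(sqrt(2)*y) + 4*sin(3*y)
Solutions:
 f(y) = C1 - sqrt(2)*exp(sqrt(2)*y)/2 + 4*cos(3*y)/3


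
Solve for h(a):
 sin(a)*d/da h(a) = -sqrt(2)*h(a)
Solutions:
 h(a) = C1*(cos(a) + 1)^(sqrt(2)/2)/(cos(a) - 1)^(sqrt(2)/2)


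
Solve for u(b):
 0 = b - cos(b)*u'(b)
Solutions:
 u(b) = C1 + Integral(b/cos(b), b)


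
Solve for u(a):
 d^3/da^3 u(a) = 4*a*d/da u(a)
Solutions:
 u(a) = C1 + Integral(C2*airyai(2^(2/3)*a) + C3*airybi(2^(2/3)*a), a)


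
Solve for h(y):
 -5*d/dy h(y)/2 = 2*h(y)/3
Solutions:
 h(y) = C1*exp(-4*y/15)


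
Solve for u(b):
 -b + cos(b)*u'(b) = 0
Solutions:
 u(b) = C1 + Integral(b/cos(b), b)


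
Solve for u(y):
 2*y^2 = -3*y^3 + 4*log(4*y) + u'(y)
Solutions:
 u(y) = C1 + 3*y^4/4 + 2*y^3/3 - 4*y*log(y) - 8*y*log(2) + 4*y


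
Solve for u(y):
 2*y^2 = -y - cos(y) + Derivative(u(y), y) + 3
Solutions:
 u(y) = C1 + 2*y^3/3 + y^2/2 - 3*y + sin(y)


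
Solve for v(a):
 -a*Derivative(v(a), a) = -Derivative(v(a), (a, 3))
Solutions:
 v(a) = C1 + Integral(C2*airyai(a) + C3*airybi(a), a)


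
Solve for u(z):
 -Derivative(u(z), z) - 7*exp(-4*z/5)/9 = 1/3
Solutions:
 u(z) = C1 - z/3 + 35*exp(-4*z/5)/36


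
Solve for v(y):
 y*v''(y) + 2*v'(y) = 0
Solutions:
 v(y) = C1 + C2/y


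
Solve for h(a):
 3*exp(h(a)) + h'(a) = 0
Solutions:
 h(a) = log(1/(C1 + 3*a))


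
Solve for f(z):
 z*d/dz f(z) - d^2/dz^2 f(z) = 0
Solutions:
 f(z) = C1 + C2*erfi(sqrt(2)*z/2)


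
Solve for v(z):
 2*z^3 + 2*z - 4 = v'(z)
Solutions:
 v(z) = C1 + z^4/2 + z^2 - 4*z


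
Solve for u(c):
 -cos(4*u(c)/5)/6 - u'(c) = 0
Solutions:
 c/6 - 5*log(sin(4*u(c)/5) - 1)/8 + 5*log(sin(4*u(c)/5) + 1)/8 = C1


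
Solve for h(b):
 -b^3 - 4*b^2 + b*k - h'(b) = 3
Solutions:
 h(b) = C1 - b^4/4 - 4*b^3/3 + b^2*k/2 - 3*b


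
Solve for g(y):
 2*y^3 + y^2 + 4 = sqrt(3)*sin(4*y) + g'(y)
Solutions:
 g(y) = C1 + y^4/2 + y^3/3 + 4*y + sqrt(3)*cos(4*y)/4


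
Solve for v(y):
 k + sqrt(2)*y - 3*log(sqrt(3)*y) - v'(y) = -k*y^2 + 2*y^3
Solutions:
 v(y) = C1 + k*y^3/3 + k*y - y^4/2 + sqrt(2)*y^2/2 - 3*y*log(y) - 3*y*log(3)/2 + 3*y


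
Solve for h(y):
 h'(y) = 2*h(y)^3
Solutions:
 h(y) = -sqrt(2)*sqrt(-1/(C1 + 2*y))/2
 h(y) = sqrt(2)*sqrt(-1/(C1 + 2*y))/2


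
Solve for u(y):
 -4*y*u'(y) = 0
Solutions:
 u(y) = C1


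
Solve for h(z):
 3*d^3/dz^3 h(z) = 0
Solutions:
 h(z) = C1 + C2*z + C3*z^2


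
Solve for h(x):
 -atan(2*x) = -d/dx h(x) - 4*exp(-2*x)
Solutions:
 h(x) = C1 + x*atan(2*x) - log(4*x^2 + 1)/4 + 2*exp(-2*x)


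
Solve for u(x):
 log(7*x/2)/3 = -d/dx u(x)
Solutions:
 u(x) = C1 - x*log(x)/3 - x*log(7)/3 + x*log(2)/3 + x/3


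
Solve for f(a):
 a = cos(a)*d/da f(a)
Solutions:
 f(a) = C1 + Integral(a/cos(a), a)


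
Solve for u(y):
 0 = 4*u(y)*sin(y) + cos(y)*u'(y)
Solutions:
 u(y) = C1*cos(y)^4


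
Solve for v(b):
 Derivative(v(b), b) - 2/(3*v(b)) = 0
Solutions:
 v(b) = -sqrt(C1 + 12*b)/3
 v(b) = sqrt(C1 + 12*b)/3


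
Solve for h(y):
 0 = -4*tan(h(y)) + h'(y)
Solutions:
 h(y) = pi - asin(C1*exp(4*y))
 h(y) = asin(C1*exp(4*y))


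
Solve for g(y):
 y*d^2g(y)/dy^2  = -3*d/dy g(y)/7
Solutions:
 g(y) = C1 + C2*y^(4/7)


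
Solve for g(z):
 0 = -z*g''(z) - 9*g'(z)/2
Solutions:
 g(z) = C1 + C2/z^(7/2)


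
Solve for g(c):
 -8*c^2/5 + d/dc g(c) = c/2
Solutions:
 g(c) = C1 + 8*c^3/15 + c^2/4


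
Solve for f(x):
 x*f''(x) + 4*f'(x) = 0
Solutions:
 f(x) = C1 + C2/x^3


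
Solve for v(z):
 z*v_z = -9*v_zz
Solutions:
 v(z) = C1 + C2*erf(sqrt(2)*z/6)


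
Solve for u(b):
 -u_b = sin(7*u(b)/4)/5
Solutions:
 b/5 + 2*log(cos(7*u(b)/4) - 1)/7 - 2*log(cos(7*u(b)/4) + 1)/7 = C1


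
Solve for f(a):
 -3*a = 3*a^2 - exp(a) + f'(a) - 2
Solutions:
 f(a) = C1 - a^3 - 3*a^2/2 + 2*a + exp(a)


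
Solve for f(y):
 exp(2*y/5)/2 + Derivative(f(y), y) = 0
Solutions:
 f(y) = C1 - 5*exp(2*y/5)/4


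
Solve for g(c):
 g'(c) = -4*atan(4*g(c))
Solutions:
 Integral(1/atan(4*_y), (_y, g(c))) = C1 - 4*c


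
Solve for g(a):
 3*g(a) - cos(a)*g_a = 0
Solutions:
 g(a) = C1*(sin(a) + 1)^(3/2)/(sin(a) - 1)^(3/2)


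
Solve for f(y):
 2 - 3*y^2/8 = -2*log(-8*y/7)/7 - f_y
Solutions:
 f(y) = C1 + y^3/8 - 2*y*log(-y)/7 + 2*y*(-6 - 3*log(2) + log(7))/7


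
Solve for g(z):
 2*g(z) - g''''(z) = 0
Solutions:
 g(z) = C1*exp(-2^(1/4)*z) + C2*exp(2^(1/4)*z) + C3*sin(2^(1/4)*z) + C4*cos(2^(1/4)*z)


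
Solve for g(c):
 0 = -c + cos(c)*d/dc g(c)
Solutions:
 g(c) = C1 + Integral(c/cos(c), c)


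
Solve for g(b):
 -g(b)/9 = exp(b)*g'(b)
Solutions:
 g(b) = C1*exp(exp(-b)/9)


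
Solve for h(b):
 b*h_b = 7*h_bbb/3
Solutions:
 h(b) = C1 + Integral(C2*airyai(3^(1/3)*7^(2/3)*b/7) + C3*airybi(3^(1/3)*7^(2/3)*b/7), b)


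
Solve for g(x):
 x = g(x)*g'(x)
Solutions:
 g(x) = -sqrt(C1 + x^2)
 g(x) = sqrt(C1 + x^2)


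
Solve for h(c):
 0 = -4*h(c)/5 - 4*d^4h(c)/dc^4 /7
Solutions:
 h(c) = (C1*sin(sqrt(2)*5^(3/4)*7^(1/4)*c/10) + C2*cos(sqrt(2)*5^(3/4)*7^(1/4)*c/10))*exp(-sqrt(2)*5^(3/4)*7^(1/4)*c/10) + (C3*sin(sqrt(2)*5^(3/4)*7^(1/4)*c/10) + C4*cos(sqrt(2)*5^(3/4)*7^(1/4)*c/10))*exp(sqrt(2)*5^(3/4)*7^(1/4)*c/10)


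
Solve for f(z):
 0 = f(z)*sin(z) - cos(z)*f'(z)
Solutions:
 f(z) = C1/cos(z)


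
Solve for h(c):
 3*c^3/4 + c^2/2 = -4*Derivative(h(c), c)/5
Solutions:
 h(c) = C1 - 15*c^4/64 - 5*c^3/24


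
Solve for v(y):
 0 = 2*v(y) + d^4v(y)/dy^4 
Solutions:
 v(y) = (C1*sin(2^(3/4)*y/2) + C2*cos(2^(3/4)*y/2))*exp(-2^(3/4)*y/2) + (C3*sin(2^(3/4)*y/2) + C4*cos(2^(3/4)*y/2))*exp(2^(3/4)*y/2)


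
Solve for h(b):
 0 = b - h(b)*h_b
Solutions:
 h(b) = -sqrt(C1 + b^2)
 h(b) = sqrt(C1 + b^2)


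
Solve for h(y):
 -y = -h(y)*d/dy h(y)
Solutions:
 h(y) = -sqrt(C1 + y^2)
 h(y) = sqrt(C1 + y^2)


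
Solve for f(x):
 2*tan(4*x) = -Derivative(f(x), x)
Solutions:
 f(x) = C1 + log(cos(4*x))/2


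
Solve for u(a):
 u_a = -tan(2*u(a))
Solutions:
 u(a) = -asin(C1*exp(-2*a))/2 + pi/2
 u(a) = asin(C1*exp(-2*a))/2


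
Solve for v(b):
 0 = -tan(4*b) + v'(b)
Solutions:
 v(b) = C1 - log(cos(4*b))/4


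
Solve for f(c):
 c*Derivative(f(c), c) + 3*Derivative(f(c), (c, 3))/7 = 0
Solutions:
 f(c) = C1 + Integral(C2*airyai(-3^(2/3)*7^(1/3)*c/3) + C3*airybi(-3^(2/3)*7^(1/3)*c/3), c)


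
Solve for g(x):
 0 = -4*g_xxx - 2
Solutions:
 g(x) = C1 + C2*x + C3*x^2 - x^3/12


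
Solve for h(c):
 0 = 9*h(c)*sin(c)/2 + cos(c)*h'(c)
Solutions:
 h(c) = C1*cos(c)^(9/2)


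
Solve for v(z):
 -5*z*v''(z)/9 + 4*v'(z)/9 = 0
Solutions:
 v(z) = C1 + C2*z^(9/5)


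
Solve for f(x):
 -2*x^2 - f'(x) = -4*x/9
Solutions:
 f(x) = C1 - 2*x^3/3 + 2*x^2/9


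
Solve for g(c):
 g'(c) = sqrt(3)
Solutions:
 g(c) = C1 + sqrt(3)*c


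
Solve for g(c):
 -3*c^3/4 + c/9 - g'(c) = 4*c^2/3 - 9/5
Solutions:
 g(c) = C1 - 3*c^4/16 - 4*c^3/9 + c^2/18 + 9*c/5


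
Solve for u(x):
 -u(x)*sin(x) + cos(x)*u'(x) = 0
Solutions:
 u(x) = C1/cos(x)


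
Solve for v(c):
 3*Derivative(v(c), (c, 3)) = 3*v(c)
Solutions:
 v(c) = C3*exp(c) + (C1*sin(sqrt(3)*c/2) + C2*cos(sqrt(3)*c/2))*exp(-c/2)


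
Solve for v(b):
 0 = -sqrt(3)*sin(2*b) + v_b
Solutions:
 v(b) = C1 - sqrt(3)*cos(2*b)/2


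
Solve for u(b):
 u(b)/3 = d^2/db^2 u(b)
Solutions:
 u(b) = C1*exp(-sqrt(3)*b/3) + C2*exp(sqrt(3)*b/3)


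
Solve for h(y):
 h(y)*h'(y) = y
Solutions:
 h(y) = -sqrt(C1 + y^2)
 h(y) = sqrt(C1 + y^2)


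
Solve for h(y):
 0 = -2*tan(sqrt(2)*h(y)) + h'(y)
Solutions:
 h(y) = sqrt(2)*(pi - asin(C1*exp(2*sqrt(2)*y)))/2
 h(y) = sqrt(2)*asin(C1*exp(2*sqrt(2)*y))/2


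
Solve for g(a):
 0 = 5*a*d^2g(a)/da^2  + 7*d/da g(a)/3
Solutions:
 g(a) = C1 + C2*a^(8/15)


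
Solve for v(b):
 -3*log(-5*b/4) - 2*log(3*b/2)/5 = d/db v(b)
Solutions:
 v(b) = C1 - 17*b*log(b)/5 + b*(-log(375) + 3*log(3)/5 + 17/5 + 32*log(2)/5 - 3*I*pi)


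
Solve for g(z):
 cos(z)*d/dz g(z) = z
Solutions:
 g(z) = C1 + Integral(z/cos(z), z)


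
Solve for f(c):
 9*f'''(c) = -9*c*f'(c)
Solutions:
 f(c) = C1 + Integral(C2*airyai(-c) + C3*airybi(-c), c)


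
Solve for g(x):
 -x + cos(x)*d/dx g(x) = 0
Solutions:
 g(x) = C1 + Integral(x/cos(x), x)


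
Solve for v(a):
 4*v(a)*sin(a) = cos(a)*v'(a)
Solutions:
 v(a) = C1/cos(a)^4


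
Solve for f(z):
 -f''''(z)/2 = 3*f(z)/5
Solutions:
 f(z) = (C1*sin(10^(3/4)*3^(1/4)*z/10) + C2*cos(10^(3/4)*3^(1/4)*z/10))*exp(-10^(3/4)*3^(1/4)*z/10) + (C3*sin(10^(3/4)*3^(1/4)*z/10) + C4*cos(10^(3/4)*3^(1/4)*z/10))*exp(10^(3/4)*3^(1/4)*z/10)


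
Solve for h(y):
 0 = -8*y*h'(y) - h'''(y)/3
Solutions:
 h(y) = C1 + Integral(C2*airyai(-2*3^(1/3)*y) + C3*airybi(-2*3^(1/3)*y), y)


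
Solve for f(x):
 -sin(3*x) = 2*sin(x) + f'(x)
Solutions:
 f(x) = C1 + 2*cos(x) + cos(3*x)/3


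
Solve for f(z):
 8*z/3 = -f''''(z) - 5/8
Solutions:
 f(z) = C1 + C2*z + C3*z^2 + C4*z^3 - z^5/45 - 5*z^4/192


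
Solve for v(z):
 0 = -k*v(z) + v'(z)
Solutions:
 v(z) = C1*exp(k*z)


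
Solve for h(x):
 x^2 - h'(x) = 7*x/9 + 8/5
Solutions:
 h(x) = C1 + x^3/3 - 7*x^2/18 - 8*x/5


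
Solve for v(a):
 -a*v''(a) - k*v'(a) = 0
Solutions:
 v(a) = C1 + a^(1 - re(k))*(C2*sin(log(a)*Abs(im(k))) + C3*cos(log(a)*im(k)))


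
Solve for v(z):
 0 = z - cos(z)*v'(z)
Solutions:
 v(z) = C1 + Integral(z/cos(z), z)


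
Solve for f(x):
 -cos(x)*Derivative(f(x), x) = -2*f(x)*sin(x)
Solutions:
 f(x) = C1/cos(x)^2


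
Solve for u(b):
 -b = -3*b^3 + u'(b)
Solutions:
 u(b) = C1 + 3*b^4/4 - b^2/2


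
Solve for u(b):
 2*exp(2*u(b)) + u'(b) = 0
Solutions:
 u(b) = log(-sqrt(-1/(C1 - 2*b))) - log(2)/2
 u(b) = log(-1/(C1 - 2*b))/2 - log(2)/2


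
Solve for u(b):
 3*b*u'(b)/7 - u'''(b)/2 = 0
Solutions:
 u(b) = C1 + Integral(C2*airyai(6^(1/3)*7^(2/3)*b/7) + C3*airybi(6^(1/3)*7^(2/3)*b/7), b)


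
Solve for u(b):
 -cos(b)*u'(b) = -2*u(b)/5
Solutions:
 u(b) = C1*(sin(b) + 1)^(1/5)/(sin(b) - 1)^(1/5)


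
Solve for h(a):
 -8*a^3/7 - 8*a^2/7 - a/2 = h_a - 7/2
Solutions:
 h(a) = C1 - 2*a^4/7 - 8*a^3/21 - a^2/4 + 7*a/2


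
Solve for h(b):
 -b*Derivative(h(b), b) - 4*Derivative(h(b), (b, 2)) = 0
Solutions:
 h(b) = C1 + C2*erf(sqrt(2)*b/4)


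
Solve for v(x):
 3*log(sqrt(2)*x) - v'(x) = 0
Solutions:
 v(x) = C1 + 3*x*log(x) - 3*x + 3*x*log(2)/2


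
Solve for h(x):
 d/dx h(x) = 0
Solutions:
 h(x) = C1


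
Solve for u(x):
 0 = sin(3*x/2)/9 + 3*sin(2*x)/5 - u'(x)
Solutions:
 u(x) = C1 - 2*cos(3*x/2)/27 - 3*cos(2*x)/10


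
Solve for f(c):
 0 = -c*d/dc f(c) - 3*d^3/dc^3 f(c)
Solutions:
 f(c) = C1 + Integral(C2*airyai(-3^(2/3)*c/3) + C3*airybi(-3^(2/3)*c/3), c)


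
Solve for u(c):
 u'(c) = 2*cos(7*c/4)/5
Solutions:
 u(c) = C1 + 8*sin(7*c/4)/35


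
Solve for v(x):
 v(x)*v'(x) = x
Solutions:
 v(x) = -sqrt(C1 + x^2)
 v(x) = sqrt(C1 + x^2)


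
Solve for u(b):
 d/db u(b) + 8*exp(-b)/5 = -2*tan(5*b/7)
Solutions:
 u(b) = C1 - 7*log(tan(5*b/7)^2 + 1)/5 + 8*exp(-b)/5


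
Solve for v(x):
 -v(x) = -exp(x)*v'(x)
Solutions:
 v(x) = C1*exp(-exp(-x))


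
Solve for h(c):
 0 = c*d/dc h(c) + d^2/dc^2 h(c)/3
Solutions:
 h(c) = C1 + C2*erf(sqrt(6)*c/2)


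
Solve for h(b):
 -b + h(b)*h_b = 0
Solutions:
 h(b) = -sqrt(C1 + b^2)
 h(b) = sqrt(C1 + b^2)


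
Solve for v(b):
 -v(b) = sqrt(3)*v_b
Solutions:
 v(b) = C1*exp(-sqrt(3)*b/3)


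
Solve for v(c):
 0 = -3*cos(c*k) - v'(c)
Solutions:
 v(c) = C1 - 3*sin(c*k)/k


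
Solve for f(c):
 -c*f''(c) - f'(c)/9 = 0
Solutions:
 f(c) = C1 + C2*c^(8/9)


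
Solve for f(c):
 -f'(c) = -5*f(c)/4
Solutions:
 f(c) = C1*exp(5*c/4)


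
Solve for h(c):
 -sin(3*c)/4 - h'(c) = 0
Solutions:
 h(c) = C1 + cos(3*c)/12


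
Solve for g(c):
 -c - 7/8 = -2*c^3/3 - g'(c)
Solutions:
 g(c) = C1 - c^4/6 + c^2/2 + 7*c/8


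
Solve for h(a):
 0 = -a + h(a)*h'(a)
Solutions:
 h(a) = -sqrt(C1 + a^2)
 h(a) = sqrt(C1 + a^2)


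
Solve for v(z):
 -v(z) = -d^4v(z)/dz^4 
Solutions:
 v(z) = C1*exp(-z) + C2*exp(z) + C3*sin(z) + C4*cos(z)


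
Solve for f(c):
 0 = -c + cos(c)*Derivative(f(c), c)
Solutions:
 f(c) = C1 + Integral(c/cos(c), c)


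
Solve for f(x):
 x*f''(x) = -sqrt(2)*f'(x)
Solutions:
 f(x) = C1 + C2*x^(1 - sqrt(2))


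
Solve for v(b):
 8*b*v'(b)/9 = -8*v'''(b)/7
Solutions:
 v(b) = C1 + Integral(C2*airyai(-21^(1/3)*b/3) + C3*airybi(-21^(1/3)*b/3), b)


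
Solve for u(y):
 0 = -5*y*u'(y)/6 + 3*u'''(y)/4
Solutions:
 u(y) = C1 + Integral(C2*airyai(30^(1/3)*y/3) + C3*airybi(30^(1/3)*y/3), y)


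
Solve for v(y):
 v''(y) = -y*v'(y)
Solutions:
 v(y) = C1 + C2*erf(sqrt(2)*y/2)


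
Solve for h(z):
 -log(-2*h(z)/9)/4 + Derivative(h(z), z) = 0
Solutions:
 -4*Integral(1/(log(-_y) - 2*log(3) + log(2)), (_y, h(z))) = C1 - z


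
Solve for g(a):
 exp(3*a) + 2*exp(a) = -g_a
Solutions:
 g(a) = C1 - exp(3*a)/3 - 2*exp(a)


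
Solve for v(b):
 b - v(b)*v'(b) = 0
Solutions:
 v(b) = -sqrt(C1 + b^2)
 v(b) = sqrt(C1 + b^2)


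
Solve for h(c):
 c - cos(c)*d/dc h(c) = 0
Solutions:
 h(c) = C1 + Integral(c/cos(c), c)


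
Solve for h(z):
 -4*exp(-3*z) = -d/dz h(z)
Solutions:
 h(z) = C1 - 4*exp(-3*z)/3


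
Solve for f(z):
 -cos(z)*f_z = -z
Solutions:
 f(z) = C1 + Integral(z/cos(z), z)


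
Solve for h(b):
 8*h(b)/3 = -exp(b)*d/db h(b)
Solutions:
 h(b) = C1*exp(8*exp(-b)/3)


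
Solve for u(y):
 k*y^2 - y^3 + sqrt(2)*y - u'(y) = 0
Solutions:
 u(y) = C1 + k*y^3/3 - y^4/4 + sqrt(2)*y^2/2


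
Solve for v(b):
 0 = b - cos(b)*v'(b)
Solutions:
 v(b) = C1 + Integral(b/cos(b), b)


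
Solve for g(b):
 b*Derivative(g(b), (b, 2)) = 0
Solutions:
 g(b) = C1 + C2*b


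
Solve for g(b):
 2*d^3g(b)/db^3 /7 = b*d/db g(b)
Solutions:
 g(b) = C1 + Integral(C2*airyai(2^(2/3)*7^(1/3)*b/2) + C3*airybi(2^(2/3)*7^(1/3)*b/2), b)


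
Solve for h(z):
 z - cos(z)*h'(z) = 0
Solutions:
 h(z) = C1 + Integral(z/cos(z), z)


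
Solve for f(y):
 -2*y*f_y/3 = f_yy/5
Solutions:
 f(y) = C1 + C2*erf(sqrt(15)*y/3)


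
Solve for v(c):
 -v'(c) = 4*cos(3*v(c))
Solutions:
 v(c) = -asin((C1 + exp(24*c))/(C1 - exp(24*c)))/3 + pi/3
 v(c) = asin((C1 + exp(24*c))/(C1 - exp(24*c)))/3


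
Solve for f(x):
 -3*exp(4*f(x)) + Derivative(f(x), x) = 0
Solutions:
 f(x) = log(-(-1/(C1 + 12*x))^(1/4))
 f(x) = log(-1/(C1 + 12*x))/4
 f(x) = log(-I*(-1/(C1 + 12*x))^(1/4))
 f(x) = log(I*(-1/(C1 + 12*x))^(1/4))


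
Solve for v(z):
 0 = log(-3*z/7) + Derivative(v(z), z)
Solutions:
 v(z) = C1 - z*log(-z) + z*(-log(3) + 1 + log(7))


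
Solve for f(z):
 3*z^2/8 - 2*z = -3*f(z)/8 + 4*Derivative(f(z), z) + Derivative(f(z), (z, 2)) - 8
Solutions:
 f(z) = C1*exp(z*(-2 + sqrt(70)/4)) + C2*exp(-z*(2 + sqrt(70)/4)) - z^2 - 16*z - 592/3


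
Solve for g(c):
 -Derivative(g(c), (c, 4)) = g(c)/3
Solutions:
 g(c) = (C1*sin(sqrt(2)*3^(3/4)*c/6) + C2*cos(sqrt(2)*3^(3/4)*c/6))*exp(-sqrt(2)*3^(3/4)*c/6) + (C3*sin(sqrt(2)*3^(3/4)*c/6) + C4*cos(sqrt(2)*3^(3/4)*c/6))*exp(sqrt(2)*3^(3/4)*c/6)


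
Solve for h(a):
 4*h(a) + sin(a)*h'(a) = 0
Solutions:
 h(a) = C1*(cos(a)^2 + 2*cos(a) + 1)/(cos(a)^2 - 2*cos(a) + 1)


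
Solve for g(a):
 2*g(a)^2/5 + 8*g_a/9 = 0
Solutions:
 g(a) = 20/(C1 + 9*a)


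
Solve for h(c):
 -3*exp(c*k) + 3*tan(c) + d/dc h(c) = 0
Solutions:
 h(c) = C1 + 3*Piecewise((exp(c*k)/k, Ne(k, 0)), (c, True)) + 3*log(cos(c))


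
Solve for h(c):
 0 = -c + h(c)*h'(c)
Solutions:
 h(c) = -sqrt(C1 + c^2)
 h(c) = sqrt(C1 + c^2)


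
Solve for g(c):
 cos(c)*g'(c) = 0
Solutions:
 g(c) = C1


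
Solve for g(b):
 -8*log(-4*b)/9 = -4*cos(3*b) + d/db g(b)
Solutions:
 g(b) = C1 - 8*b*log(-b)/9 - 16*b*log(2)/9 + 8*b/9 + 4*sin(3*b)/3


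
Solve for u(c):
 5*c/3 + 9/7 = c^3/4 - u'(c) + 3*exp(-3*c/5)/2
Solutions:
 u(c) = C1 + c^4/16 - 5*c^2/6 - 9*c/7 - 5*exp(-3*c/5)/2


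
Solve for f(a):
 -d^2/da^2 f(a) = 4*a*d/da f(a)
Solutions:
 f(a) = C1 + C2*erf(sqrt(2)*a)


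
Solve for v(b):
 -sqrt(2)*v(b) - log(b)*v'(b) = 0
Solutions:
 v(b) = C1*exp(-sqrt(2)*li(b))


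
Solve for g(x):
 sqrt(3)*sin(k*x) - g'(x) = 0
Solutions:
 g(x) = C1 - sqrt(3)*cos(k*x)/k


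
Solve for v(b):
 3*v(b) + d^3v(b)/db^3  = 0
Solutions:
 v(b) = C3*exp(-3^(1/3)*b) + (C1*sin(3^(5/6)*b/2) + C2*cos(3^(5/6)*b/2))*exp(3^(1/3)*b/2)


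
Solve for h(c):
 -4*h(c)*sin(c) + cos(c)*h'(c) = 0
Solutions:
 h(c) = C1/cos(c)^4


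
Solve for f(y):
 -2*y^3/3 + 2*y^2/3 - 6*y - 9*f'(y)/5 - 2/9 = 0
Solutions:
 f(y) = C1 - 5*y^4/54 + 10*y^3/81 - 5*y^2/3 - 10*y/81


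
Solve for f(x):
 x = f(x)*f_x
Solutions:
 f(x) = -sqrt(C1 + x^2)
 f(x) = sqrt(C1 + x^2)


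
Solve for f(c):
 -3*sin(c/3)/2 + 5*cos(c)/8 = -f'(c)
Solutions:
 f(c) = C1 - 5*sin(c)/8 - 9*cos(c/3)/2


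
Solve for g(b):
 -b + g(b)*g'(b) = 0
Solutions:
 g(b) = -sqrt(C1 + b^2)
 g(b) = sqrt(C1 + b^2)


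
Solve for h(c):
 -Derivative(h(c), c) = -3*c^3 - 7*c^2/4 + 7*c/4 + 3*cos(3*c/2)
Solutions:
 h(c) = C1 + 3*c^4/4 + 7*c^3/12 - 7*c^2/8 - 2*sin(3*c/2)


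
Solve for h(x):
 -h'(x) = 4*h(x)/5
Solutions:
 h(x) = C1*exp(-4*x/5)


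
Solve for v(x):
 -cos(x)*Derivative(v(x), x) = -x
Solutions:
 v(x) = C1 + Integral(x/cos(x), x)


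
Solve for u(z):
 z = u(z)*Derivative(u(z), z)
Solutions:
 u(z) = -sqrt(C1 + z^2)
 u(z) = sqrt(C1 + z^2)


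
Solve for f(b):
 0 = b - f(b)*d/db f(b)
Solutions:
 f(b) = -sqrt(C1 + b^2)
 f(b) = sqrt(C1 + b^2)
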